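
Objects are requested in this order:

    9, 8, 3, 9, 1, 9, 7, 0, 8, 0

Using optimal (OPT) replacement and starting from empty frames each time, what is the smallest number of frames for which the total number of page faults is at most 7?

f=1: 10 faults
f=2: 7 faults
f=3: 6 faults
f=4: 6 faults
f=5: 6 faults
f=6: 6 faults
Smallest f with faults ≤ 7 is 2.

2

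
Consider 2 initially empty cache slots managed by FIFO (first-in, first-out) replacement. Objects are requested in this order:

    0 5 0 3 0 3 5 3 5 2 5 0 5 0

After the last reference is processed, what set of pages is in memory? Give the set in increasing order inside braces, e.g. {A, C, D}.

{0, 5}

0 → miss, frames (0)
5 → miss, frames (0 5)
0 → hit
3 → miss, evict 0, frames (5 3)
0 → miss, evict 5, frames (3 0)
3 → hit
5 → miss, evict 3, frames (0 5)
3 → miss, evict 0, frames (5 3)
5 → hit
2 → miss, evict 5, frames (3 2)
5 → miss, evict 3, frames (2 5)
0 → miss, evict 2, frames (5 0)
5 → hit
0 → hit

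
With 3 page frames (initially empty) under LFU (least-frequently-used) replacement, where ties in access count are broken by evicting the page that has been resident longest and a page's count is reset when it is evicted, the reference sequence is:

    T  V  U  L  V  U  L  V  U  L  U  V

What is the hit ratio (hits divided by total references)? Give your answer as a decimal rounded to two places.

T -> miss, frames {T}
V -> miss, frames {T,V}
U -> miss, frames {T,V,U}
L -> miss, evict T, frames {V,U,L}
V -> hit
U -> hit
L -> hit
V -> hit
U -> hit
L -> hit
U -> hit
V -> hit
Hits: 8 of 12 references → 8/12 = 0.6667.

0.67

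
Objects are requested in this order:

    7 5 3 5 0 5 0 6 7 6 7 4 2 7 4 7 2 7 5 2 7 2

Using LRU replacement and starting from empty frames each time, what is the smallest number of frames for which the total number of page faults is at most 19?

2

f=1: 22 faults
f=2: 14 faults
f=3: 9 faults
f=4: 9 faults
f=5: 8 faults
f=6: 7 faults
f=7: 7 faults
Smallest f with faults ≤ 19 is 2.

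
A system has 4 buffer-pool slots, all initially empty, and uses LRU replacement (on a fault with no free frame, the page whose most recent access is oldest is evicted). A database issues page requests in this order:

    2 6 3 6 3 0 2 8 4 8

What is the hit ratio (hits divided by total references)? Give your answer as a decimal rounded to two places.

2 → fault, frames {2}
6 → fault, frames {2,6}
3 → fault, frames {2,6,3}
6 → hit
3 → hit
0 → fault, frames {2,6,3,0}
2 → hit
8 → fault, evict 6, frames {3,0,2,8}
4 → fault, evict 3, frames {0,2,8,4}
8 → hit
Hits: 4 of 10 references → 4/10 = 0.4000.

0.40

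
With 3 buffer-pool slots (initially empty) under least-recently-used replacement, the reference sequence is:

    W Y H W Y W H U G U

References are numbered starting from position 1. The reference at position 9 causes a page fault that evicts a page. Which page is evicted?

pos 1: W → fault, frames [W]
pos 2: Y → fault, frames [W, Y]
pos 3: H → fault, frames [W, Y, H]
pos 4: W → hit
pos 5: Y → hit
pos 6: W → hit
pos 7: H → hit
pos 8: U → fault, evict Y, frames [W, H, U]
pos 9: G → fault, evict W, frames [H, U, G]
At position 9, page W is evicted.

W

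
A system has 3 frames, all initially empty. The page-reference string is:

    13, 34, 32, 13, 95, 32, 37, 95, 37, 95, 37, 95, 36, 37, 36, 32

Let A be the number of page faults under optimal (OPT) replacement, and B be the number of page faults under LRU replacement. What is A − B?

Under OPT: F F F . F . F . . . . . F . . . → 6 faults.
Under LRU: F F F . F . F . . . . . F . . F → 7 faults.
A − B = 6 − 7 = -1.

-1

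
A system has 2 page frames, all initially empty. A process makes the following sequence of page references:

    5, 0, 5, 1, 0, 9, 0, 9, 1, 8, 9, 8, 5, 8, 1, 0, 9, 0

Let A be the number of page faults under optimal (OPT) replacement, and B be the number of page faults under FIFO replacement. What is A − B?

Under OPT: F F . F . F . . F F . . F . F F F . → 10 faults.
Under FIFO: F F . F . F F . F F F . F F F F F . → 13 faults.
A − B = 10 − 13 = -3.

-3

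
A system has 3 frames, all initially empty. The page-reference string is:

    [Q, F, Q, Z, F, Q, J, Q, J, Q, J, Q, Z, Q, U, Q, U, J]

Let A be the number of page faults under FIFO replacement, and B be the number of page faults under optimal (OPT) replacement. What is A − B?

Under FIFO: F F . F . . F F . . . . . . F . . . → 6 faults.
Under OPT: F F . F . . F . . . . . . . F . . . → 5 faults.
A − B = 6 − 5 = 1.

1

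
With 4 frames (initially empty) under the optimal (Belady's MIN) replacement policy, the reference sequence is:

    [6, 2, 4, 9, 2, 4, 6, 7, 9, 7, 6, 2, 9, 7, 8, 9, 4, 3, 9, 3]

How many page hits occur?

12

6 → fault, frames [6]
2 → fault, frames [6, 2]
4 → fault, frames [6, 2, 4]
9 → fault, frames [6, 2, 4, 9]
2 → hit
4 → hit
6 → hit
7 → fault, evict 4, frames [6, 2, 9, 7]
9 → hit
7 → hit
6 → hit
2 → hit
9 → hit
7 → hit
8 → fault, evict 7, frames [6, 2, 9, 8]
9 → hit
4 → fault, evict 8, frames [6, 2, 9, 4]
3 → fault, evict 4, frames [6, 2, 9, 3]
9 → hit
3 → hit
Hits: 12.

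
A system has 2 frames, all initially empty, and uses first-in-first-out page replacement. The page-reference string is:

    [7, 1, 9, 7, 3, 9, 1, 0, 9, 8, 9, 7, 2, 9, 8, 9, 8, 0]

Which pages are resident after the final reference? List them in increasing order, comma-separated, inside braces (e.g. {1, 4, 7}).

7: miss, frames [7]
1: miss, frames [7, 1]
9: miss, evict 7, frames [1, 9]
7: miss, evict 1, frames [9, 7]
3: miss, evict 9, frames [7, 3]
9: miss, evict 7, frames [3, 9]
1: miss, evict 3, frames [9, 1]
0: miss, evict 9, frames [1, 0]
9: miss, evict 1, frames [0, 9]
8: miss, evict 0, frames [9, 8]
9: hit
7: miss, evict 9, frames [8, 7]
2: miss, evict 8, frames [7, 2]
9: miss, evict 7, frames [2, 9]
8: miss, evict 2, frames [9, 8]
9: hit
8: hit
0: miss, evict 9, frames [8, 0]

{0, 8}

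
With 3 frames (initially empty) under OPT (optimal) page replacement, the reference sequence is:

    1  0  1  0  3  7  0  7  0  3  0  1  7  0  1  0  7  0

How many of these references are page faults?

1 → miss, frames [1]
0 → miss, frames [1, 0]
1 → hit
0 → hit
3 → miss, frames [1, 0, 3]
7 → miss, evict 1, frames [0, 3, 7]
0 → hit
7 → hit
0 → hit
3 → hit
0 → hit
1 → miss, evict 3, frames [0, 7, 1]
7 → hit
0 → hit
1 → hit
0 → hit
7 → hit
0 → hit
Page faults: 5.

5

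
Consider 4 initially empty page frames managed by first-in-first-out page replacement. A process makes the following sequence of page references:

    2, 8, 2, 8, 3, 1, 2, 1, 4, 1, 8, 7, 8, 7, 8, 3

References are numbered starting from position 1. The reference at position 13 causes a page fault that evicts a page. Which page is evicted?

3

pos 1: 2 → fault, frames {2}
pos 2: 8 → fault, frames {2,8}
pos 3: 2 → hit
pos 4: 8 → hit
pos 5: 3 → fault, frames {2,8,3}
pos 6: 1 → fault, frames {2,8,3,1}
pos 7: 2 → hit
pos 8: 1 → hit
pos 9: 4 → fault, evict 2, frames {8,3,1,4}
pos 10: 1 → hit
pos 11: 8 → hit
pos 12: 7 → fault, evict 8, frames {3,1,4,7}
pos 13: 8 → fault, evict 3, frames {1,4,7,8}
At position 13, page 3 is evicted.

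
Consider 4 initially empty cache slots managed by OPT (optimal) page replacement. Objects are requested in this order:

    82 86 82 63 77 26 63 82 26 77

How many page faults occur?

5

82: miss, frames [82]
86: miss, frames [82, 86]
82: hit
63: miss, frames [82, 86, 63]
77: miss, frames [82, 86, 63, 77]
26: miss, evict 86, frames [82, 63, 77, 26]
63: hit
82: hit
26: hit
77: hit
Page faults: 5.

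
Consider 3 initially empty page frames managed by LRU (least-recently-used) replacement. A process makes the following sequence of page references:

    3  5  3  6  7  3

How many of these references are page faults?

3 -> miss, frames {3}
5 -> miss, frames {3,5}
3 -> hit
6 -> miss, frames {5,3,6}
7 -> miss, evict 5, frames {3,6,7}
3 -> hit
Page faults: 4.

4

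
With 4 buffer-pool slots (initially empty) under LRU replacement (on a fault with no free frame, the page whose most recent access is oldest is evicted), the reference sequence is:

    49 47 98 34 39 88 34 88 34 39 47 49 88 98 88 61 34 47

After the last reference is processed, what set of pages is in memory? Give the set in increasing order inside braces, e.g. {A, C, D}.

49 -> fault, frames (49)
47 -> fault, frames (49 47)
98 -> fault, frames (49 47 98)
34 -> fault, frames (49 47 98 34)
39 -> fault, evict 49, frames (47 98 34 39)
88 -> fault, evict 47, frames (98 34 39 88)
34 -> hit
88 -> hit
34 -> hit
39 -> hit
47 -> fault, evict 98, frames (88 34 39 47)
49 -> fault, evict 88, frames (34 39 47 49)
88 -> fault, evict 34, frames (39 47 49 88)
98 -> fault, evict 39, frames (47 49 88 98)
88 -> hit
61 -> fault, evict 47, frames (49 98 88 61)
34 -> fault, evict 49, frames (98 88 61 34)
47 -> fault, evict 98, frames (88 61 34 47)

{34, 47, 61, 88}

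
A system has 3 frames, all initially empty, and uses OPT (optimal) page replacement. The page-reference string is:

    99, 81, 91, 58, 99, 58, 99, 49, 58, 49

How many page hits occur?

5

99: fault, frames [99]
81: fault, frames [99, 81]
91: fault, frames [99, 81, 91]
58: fault, evict 91, frames [99, 81, 58]
99: hit
58: hit
99: hit
49: fault, evict 81, frames [99, 58, 49]
58: hit
49: hit
Hits: 5.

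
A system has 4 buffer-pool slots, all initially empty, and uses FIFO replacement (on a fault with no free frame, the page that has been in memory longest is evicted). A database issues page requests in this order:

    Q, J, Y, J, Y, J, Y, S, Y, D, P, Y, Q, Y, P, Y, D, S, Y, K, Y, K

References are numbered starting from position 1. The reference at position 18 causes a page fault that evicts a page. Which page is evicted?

D

pos 1: Q -> miss, frames (Q)
pos 2: J -> miss, frames (Q J)
pos 3: Y -> miss, frames (Q J Y)
pos 4: J -> hit
pos 5: Y -> hit
pos 6: J -> hit
pos 7: Y -> hit
pos 8: S -> miss, frames (Q J Y S)
pos 9: Y -> hit
pos 10: D -> miss, evict Q, frames (J Y S D)
pos 11: P -> miss, evict J, frames (Y S D P)
pos 12: Y -> hit
pos 13: Q -> miss, evict Y, frames (S D P Q)
pos 14: Y -> miss, evict S, frames (D P Q Y)
pos 15: P -> hit
pos 16: Y -> hit
pos 17: D -> hit
pos 18: S -> miss, evict D, frames (P Q Y S)
At position 18, page D is evicted.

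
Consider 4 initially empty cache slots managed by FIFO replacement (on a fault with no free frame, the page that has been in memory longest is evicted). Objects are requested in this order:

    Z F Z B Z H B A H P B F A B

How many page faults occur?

8

Z -> miss, frames [Z]
F -> miss, frames [Z, F]
Z -> hit
B -> miss, frames [Z, F, B]
Z -> hit
H -> miss, frames [Z, F, B, H]
B -> hit
A -> miss, evict Z, frames [F, B, H, A]
H -> hit
P -> miss, evict F, frames [B, H, A, P]
B -> hit
F -> miss, evict B, frames [H, A, P, F]
A -> hit
B -> miss, evict H, frames [A, P, F, B]
Page faults: 8.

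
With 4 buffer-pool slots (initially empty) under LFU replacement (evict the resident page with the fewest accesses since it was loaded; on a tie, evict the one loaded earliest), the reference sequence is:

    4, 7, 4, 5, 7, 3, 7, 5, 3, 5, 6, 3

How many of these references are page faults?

5

4 -> miss, frames {4}
7 -> miss, frames {4,7}
4 -> hit
5 -> miss, frames {4,7,5}
7 -> hit
3 -> miss, frames {4,7,5,3}
7 -> hit
5 -> hit
3 -> hit
5 -> hit
6 -> miss, evict 4, frames {7,5,3,6}
3 -> hit
Page faults: 5.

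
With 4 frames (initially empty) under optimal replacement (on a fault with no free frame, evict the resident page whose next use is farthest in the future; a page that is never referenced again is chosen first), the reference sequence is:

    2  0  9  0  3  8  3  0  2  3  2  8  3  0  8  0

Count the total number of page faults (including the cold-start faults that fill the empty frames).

2 → fault, frames {2}
0 → fault, frames {2,0}
9 → fault, frames {2,0,9}
0 → hit
3 → fault, frames {2,0,9,3}
8 → fault, evict 9, frames {2,0,3,8}
3 → hit
0 → hit
2 → hit
3 → hit
2 → hit
8 → hit
3 → hit
0 → hit
8 → hit
0 → hit
Page faults: 5.

5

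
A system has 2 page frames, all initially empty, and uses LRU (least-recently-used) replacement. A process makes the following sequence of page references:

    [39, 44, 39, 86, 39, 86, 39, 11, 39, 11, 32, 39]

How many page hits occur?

39 -> miss, frames {39}
44 -> miss, frames {39,44}
39 -> hit
86 -> miss, evict 44, frames {39,86}
39 -> hit
86 -> hit
39 -> hit
11 -> miss, evict 86, frames {39,11}
39 -> hit
11 -> hit
32 -> miss, evict 39, frames {11,32}
39 -> miss, evict 11, frames {32,39}
Hits: 6.

6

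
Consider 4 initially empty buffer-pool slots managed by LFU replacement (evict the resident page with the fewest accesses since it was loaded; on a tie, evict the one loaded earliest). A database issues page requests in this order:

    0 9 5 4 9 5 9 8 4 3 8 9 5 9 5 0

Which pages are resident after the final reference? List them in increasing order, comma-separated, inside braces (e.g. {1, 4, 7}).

0: fault, frames {0}
9: fault, frames {0,9}
5: fault, frames {0,9,5}
4: fault, frames {0,9,5,4}
9: hit
5: hit
9: hit
8: fault, evict 0, frames {9,5,4,8}
4: hit
3: fault, evict 8, frames {9,5,4,3}
8: fault, evict 3, frames {9,5,4,8}
9: hit
5: hit
9: hit
5: hit
0: fault, evict 8, frames {9,5,4,0}

{0, 4, 5, 9}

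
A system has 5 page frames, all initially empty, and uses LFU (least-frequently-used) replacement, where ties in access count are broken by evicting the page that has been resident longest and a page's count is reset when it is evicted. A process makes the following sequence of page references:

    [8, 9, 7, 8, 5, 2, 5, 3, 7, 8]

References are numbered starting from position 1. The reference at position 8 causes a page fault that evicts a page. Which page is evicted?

pos 1: 8 -> fault, frames [8]
pos 2: 9 -> fault, frames [8, 9]
pos 3: 7 -> fault, frames [8, 9, 7]
pos 4: 8 -> hit
pos 5: 5 -> fault, frames [8, 9, 7, 5]
pos 6: 2 -> fault, frames [8, 9, 7, 5, 2]
pos 7: 5 -> hit
pos 8: 3 -> fault, evict 9, frames [8, 7, 5, 2, 3]
At position 8, page 9 is evicted.

9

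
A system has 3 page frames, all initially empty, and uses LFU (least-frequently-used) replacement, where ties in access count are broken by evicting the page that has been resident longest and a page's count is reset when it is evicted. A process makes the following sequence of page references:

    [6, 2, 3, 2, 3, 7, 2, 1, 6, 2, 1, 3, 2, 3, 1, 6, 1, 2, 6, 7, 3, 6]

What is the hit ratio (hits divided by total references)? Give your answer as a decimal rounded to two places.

0.45

6: fault, frames [6]
2: fault, frames [6, 2]
3: fault, frames [6, 2, 3]
2: hit
3: hit
7: fault, evict 6, frames [2, 3, 7]
2: hit
1: fault, evict 7, frames [2, 3, 1]
6: fault, evict 1, frames [2, 3, 6]
2: hit
1: fault, evict 6, frames [2, 3, 1]
3: hit
2: hit
3: hit
1: hit
6: fault, evict 1, frames [2, 3, 6]
1: fault, evict 6, frames [2, 3, 1]
2: hit
6: fault, evict 1, frames [2, 3, 6]
7: fault, evict 6, frames [2, 3, 7]
3: hit
6: fault, evict 7, frames [2, 3, 6]
Hits: 10 of 22 references → 10/22 = 0.4545.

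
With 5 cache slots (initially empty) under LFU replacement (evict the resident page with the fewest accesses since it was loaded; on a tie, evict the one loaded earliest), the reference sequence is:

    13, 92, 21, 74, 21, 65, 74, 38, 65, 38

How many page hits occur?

4

13: fault, frames (13)
92: fault, frames (13 92)
21: fault, frames (13 92 21)
74: fault, frames (13 92 21 74)
21: hit
65: fault, frames (13 92 21 74 65)
74: hit
38: fault, evict 13, frames (92 21 74 65 38)
65: hit
38: hit
Hits: 4.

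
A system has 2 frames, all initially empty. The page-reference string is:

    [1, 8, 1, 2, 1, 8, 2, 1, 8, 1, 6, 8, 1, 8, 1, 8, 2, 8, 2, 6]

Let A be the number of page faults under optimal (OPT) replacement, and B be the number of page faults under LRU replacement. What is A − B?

Under OPT: F F . F . F . F . . F . F . . . F . . F → 9 faults.
Under LRU: F F . F . F F F F . F F F . . . F . . F → 12 faults.
A − B = 9 − 12 = -3.

-3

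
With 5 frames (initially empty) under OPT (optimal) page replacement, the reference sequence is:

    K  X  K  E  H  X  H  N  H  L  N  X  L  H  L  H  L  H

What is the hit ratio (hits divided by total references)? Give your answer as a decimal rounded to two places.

K → miss, frames [K]
X → miss, frames [K, X]
K → hit
E → miss, frames [K, X, E]
H → miss, frames [K, X, E, H]
X → hit
H → hit
N → miss, frames [K, X, E, H, N]
H → hit
L → miss, evict E, frames [K, X, H, N, L]
N → hit
X → hit
L → hit
H → hit
L → hit
H → hit
L → hit
H → hit
Hits: 12 of 18 references → 12/18 = 0.6667.

0.67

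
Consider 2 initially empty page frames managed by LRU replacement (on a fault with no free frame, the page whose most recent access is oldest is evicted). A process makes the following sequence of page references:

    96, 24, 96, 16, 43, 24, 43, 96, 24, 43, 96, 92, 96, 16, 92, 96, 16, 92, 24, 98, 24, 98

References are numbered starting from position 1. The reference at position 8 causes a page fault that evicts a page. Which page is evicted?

24

pos 1: 96 -> fault, frames {96}
pos 2: 24 -> fault, frames {96,24}
pos 3: 96 -> hit
pos 4: 16 -> fault, evict 24, frames {96,16}
pos 5: 43 -> fault, evict 96, frames {16,43}
pos 6: 24 -> fault, evict 16, frames {43,24}
pos 7: 43 -> hit
pos 8: 96 -> fault, evict 24, frames {43,96}
At position 8, page 24 is evicted.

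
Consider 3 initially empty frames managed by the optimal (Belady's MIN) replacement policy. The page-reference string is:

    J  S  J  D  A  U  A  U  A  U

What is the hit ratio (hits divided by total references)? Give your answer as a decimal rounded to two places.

0.50

J: miss, frames (J)
S: miss, frames (J S)
J: hit
D: miss, frames (J S D)
A: miss, evict D, frames (J S A)
U: miss, evict S, frames (J A U)
A: hit
U: hit
A: hit
U: hit
Hits: 5 of 10 references → 5/10 = 0.5000.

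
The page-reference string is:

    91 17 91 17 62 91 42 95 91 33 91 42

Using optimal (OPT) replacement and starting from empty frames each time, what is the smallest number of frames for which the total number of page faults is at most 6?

3

f=1: 12 faults
f=2: 7 faults
f=3: 6 faults
f=4: 6 faults
f=5: 6 faults
f=6: 6 faults
Smallest f with faults ≤ 6 is 3.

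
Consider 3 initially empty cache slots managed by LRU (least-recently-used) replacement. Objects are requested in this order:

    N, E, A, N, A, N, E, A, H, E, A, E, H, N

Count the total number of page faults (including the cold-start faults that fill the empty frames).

N: miss, frames (N)
E: miss, frames (N E)
A: miss, frames (N E A)
N: hit
A: hit
N: hit
E: hit
A: hit
H: miss, evict N, frames (E A H)
E: hit
A: hit
E: hit
H: hit
N: miss, evict A, frames (E H N)
Page faults: 5.

5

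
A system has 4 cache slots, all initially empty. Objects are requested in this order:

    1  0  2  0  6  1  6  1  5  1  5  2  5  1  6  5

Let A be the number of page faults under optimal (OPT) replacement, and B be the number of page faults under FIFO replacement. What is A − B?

Under OPT: F F F . F . . . F . . . . . . . → 5 faults.
Under FIFO: F F F . F . . . F F . . . . . . → 6 faults.
A − B = 5 − 6 = -1.

-1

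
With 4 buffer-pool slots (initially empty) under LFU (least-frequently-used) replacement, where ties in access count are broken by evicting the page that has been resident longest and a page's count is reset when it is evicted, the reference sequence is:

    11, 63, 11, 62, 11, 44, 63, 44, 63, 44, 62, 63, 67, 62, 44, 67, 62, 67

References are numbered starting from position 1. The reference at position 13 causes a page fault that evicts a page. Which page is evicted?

pos 1: 11: fault, frames {11}
pos 2: 63: fault, frames {11,63}
pos 3: 11: hit
pos 4: 62: fault, frames {11,63,62}
pos 5: 11: hit
pos 6: 44: fault, frames {11,63,62,44}
pos 7: 63: hit
pos 8: 44: hit
pos 9: 63: hit
pos 10: 44: hit
pos 11: 62: hit
pos 12: 63: hit
pos 13: 67: fault, evict 62, frames {11,63,44,67}
At position 13, page 62 is evicted.

62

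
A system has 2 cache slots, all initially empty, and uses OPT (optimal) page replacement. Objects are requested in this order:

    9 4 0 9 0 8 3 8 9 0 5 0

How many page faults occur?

9 → miss, frames [9]
4 → miss, frames [9, 4]
0 → miss, evict 4, frames [9, 0]
9 → hit
0 → hit
8 → miss, evict 0, frames [9, 8]
3 → miss, evict 9, frames [8, 3]
8 → hit
9 → miss, evict 3, frames [8, 9]
0 → miss, evict 9, frames [8, 0]
5 → miss, evict 8, frames [0, 5]
0 → hit
Page faults: 8.

8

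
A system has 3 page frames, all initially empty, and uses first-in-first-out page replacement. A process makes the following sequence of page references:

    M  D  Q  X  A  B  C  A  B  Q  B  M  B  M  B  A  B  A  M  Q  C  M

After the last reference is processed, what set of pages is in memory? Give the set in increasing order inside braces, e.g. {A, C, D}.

M → miss, frames (M)
D → miss, frames (M D)
Q → miss, frames (M D Q)
X → miss, evict M, frames (D Q X)
A → miss, evict D, frames (Q X A)
B → miss, evict Q, frames (X A B)
C → miss, evict X, frames (A B C)
A → hit
B → hit
Q → miss, evict A, frames (B C Q)
B → hit
M → miss, evict B, frames (C Q M)
B → miss, evict C, frames (Q M B)
M → hit
B → hit
A → miss, evict Q, frames (M B A)
B → hit
A → hit
M → hit
Q → miss, evict M, frames (B A Q)
C → miss, evict B, frames (A Q C)
M → miss, evict A, frames (Q C M)

{C, M, Q}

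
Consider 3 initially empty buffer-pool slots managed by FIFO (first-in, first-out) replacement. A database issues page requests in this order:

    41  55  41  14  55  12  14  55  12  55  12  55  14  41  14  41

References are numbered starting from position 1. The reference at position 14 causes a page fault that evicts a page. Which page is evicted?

55

pos 1: 41 → fault, frames (41)
pos 2: 55 → fault, frames (41 55)
pos 3: 41 → hit
pos 4: 14 → fault, frames (41 55 14)
pos 5: 55 → hit
pos 6: 12 → fault, evict 41, frames (55 14 12)
pos 7: 14 → hit
pos 8: 55 → hit
pos 9: 12 → hit
pos 10: 55 → hit
pos 11: 12 → hit
pos 12: 55 → hit
pos 13: 14 → hit
pos 14: 41 → fault, evict 55, frames (14 12 41)
At position 14, page 55 is evicted.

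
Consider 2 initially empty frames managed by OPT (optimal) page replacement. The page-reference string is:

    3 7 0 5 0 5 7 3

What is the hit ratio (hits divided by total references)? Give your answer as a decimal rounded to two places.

3: fault, frames (3)
7: fault, frames (3 7)
0: fault, evict 3, frames (7 0)
5: fault, evict 7, frames (0 5)
0: hit
5: hit
7: fault, evict 5, frames (0 7)
3: fault, evict 7, frames (0 3)
Hits: 2 of 8 references → 2/8 = 0.2500.

0.25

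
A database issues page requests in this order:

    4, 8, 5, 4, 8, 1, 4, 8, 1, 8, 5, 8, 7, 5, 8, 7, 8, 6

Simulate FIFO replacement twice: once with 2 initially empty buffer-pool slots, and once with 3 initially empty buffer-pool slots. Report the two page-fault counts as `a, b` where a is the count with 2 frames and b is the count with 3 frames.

2 frames: F F F F F F F F F . F F F F F F . F → 16 faults.
3 frames: F F F . . F F F . . F . F . . . . F → 9 faults.
9 < 16: adding a frame reduced faults, as is typical.

16, 9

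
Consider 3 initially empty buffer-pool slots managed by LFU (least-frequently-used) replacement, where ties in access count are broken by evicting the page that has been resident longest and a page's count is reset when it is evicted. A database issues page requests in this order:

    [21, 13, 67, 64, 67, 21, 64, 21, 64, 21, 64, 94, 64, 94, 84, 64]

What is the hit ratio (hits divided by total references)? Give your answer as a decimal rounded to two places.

0.56

21 -> miss, frames {21}
13 -> miss, frames {21,13}
67 -> miss, frames {21,13,67}
64 -> miss, evict 21, frames {13,67,64}
67 -> hit
21 -> miss, evict 13, frames {67,64,21}
64 -> hit
21 -> hit
64 -> hit
21 -> hit
64 -> hit
94 -> miss, evict 67, frames {64,21,94}
64 -> hit
94 -> hit
84 -> miss, evict 94, frames {64,21,84}
64 -> hit
Hits: 9 of 16 references → 9/16 = 0.5625.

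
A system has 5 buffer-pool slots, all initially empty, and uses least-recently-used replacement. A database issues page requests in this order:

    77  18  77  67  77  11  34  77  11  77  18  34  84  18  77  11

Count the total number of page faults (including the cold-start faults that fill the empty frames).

6

77 → miss, frames [77]
18 → miss, frames [77, 18]
77 → hit
67 → miss, frames [18, 77, 67]
77 → hit
11 → miss, frames [18, 67, 77, 11]
34 → miss, frames [18, 67, 77, 11, 34]
77 → hit
11 → hit
77 → hit
18 → hit
34 → hit
84 → miss, evict 67, frames [11, 77, 18, 34, 84]
18 → hit
77 → hit
11 → hit
Page faults: 6.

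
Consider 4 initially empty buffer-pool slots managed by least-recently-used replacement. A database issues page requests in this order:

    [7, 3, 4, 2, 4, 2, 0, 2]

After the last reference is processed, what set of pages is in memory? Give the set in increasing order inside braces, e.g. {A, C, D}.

{0, 2, 3, 4}

7: miss, frames [7]
3: miss, frames [7, 3]
4: miss, frames [7, 3, 4]
2: miss, frames [7, 3, 4, 2]
4: hit
2: hit
0: miss, evict 7, frames [3, 4, 2, 0]
2: hit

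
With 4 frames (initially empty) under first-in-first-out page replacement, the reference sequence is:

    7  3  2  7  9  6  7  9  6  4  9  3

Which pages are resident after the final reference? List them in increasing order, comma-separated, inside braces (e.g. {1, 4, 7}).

{3, 4, 6, 7}

7 → fault, frames {7}
3 → fault, frames {7,3}
2 → fault, frames {7,3,2}
7 → hit
9 → fault, frames {7,3,2,9}
6 → fault, evict 7, frames {3,2,9,6}
7 → fault, evict 3, frames {2,9,6,7}
9 → hit
6 → hit
4 → fault, evict 2, frames {9,6,7,4}
9 → hit
3 → fault, evict 9, frames {6,7,4,3}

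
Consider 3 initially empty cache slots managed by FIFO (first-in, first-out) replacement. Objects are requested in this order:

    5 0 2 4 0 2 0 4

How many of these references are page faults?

4

5 → fault, frames {5}
0 → fault, frames {5,0}
2 → fault, frames {5,0,2}
4 → fault, evict 5, frames {0,2,4}
0 → hit
2 → hit
0 → hit
4 → hit
Page faults: 4.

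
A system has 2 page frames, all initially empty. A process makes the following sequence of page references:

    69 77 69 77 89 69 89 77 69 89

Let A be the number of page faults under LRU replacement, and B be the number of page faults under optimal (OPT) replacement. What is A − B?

Under LRU: F F . . F F . F F F → 7 faults.
Under OPT: F F . . F . . F . F → 5 faults.
A − B = 7 − 5 = 2.

2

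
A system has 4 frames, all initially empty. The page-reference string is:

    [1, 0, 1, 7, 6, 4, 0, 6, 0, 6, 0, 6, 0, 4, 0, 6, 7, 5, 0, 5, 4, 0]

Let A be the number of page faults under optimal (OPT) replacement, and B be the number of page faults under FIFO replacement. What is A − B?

-1

Under OPT: F F . F F F . . . . . . . . . . . F . . . . → 6 faults.
Under FIFO: F F . F F F . . . . . . . . . . . F F . . . → 7 faults.
A − B = 6 − 7 = -1.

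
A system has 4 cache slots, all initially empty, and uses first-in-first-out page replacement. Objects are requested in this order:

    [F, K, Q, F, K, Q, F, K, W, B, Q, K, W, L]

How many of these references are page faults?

F -> fault, frames (F)
K -> fault, frames (F K)
Q -> fault, frames (F K Q)
F -> hit
K -> hit
Q -> hit
F -> hit
K -> hit
W -> fault, frames (F K Q W)
B -> fault, evict F, frames (K Q W B)
Q -> hit
K -> hit
W -> hit
L -> fault, evict K, frames (Q W B L)
Page faults: 6.

6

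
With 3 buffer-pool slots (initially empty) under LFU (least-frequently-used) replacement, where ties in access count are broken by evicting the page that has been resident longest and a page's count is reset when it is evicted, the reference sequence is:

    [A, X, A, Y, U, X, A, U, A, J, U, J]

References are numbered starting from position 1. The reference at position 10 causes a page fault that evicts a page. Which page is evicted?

X

pos 1: A → fault, frames (A)
pos 2: X → fault, frames (A X)
pos 3: A → hit
pos 4: Y → fault, frames (A X Y)
pos 5: U → fault, evict X, frames (A Y U)
pos 6: X → fault, evict Y, frames (A U X)
pos 7: A → hit
pos 8: U → hit
pos 9: A → hit
pos 10: J → fault, evict X, frames (A U J)
At position 10, page X is evicted.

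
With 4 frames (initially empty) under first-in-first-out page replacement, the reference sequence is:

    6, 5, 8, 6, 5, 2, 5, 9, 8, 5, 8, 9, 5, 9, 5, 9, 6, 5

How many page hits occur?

11

6 -> fault, frames [6]
5 -> fault, frames [6, 5]
8 -> fault, frames [6, 5, 8]
6 -> hit
5 -> hit
2 -> fault, frames [6, 5, 8, 2]
5 -> hit
9 -> fault, evict 6, frames [5, 8, 2, 9]
8 -> hit
5 -> hit
8 -> hit
9 -> hit
5 -> hit
9 -> hit
5 -> hit
9 -> hit
6 -> fault, evict 5, frames [8, 2, 9, 6]
5 -> fault, evict 8, frames [2, 9, 6, 5]
Hits: 11.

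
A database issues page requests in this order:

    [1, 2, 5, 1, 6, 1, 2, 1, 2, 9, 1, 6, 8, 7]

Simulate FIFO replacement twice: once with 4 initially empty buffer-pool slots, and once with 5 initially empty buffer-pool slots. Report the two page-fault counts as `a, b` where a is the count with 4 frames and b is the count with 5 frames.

4 frames: F F F . F . . . . F F . F F → 8 faults.
5 frames: F F F . F . . . . F . . F F → 7 faults.
7 < 8: adding a frame reduced faults, as is typical.

8, 7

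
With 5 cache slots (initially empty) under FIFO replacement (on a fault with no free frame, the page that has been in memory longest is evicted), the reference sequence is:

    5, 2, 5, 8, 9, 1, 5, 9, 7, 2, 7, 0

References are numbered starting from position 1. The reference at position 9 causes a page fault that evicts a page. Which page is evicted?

5

pos 1: 5 -> fault, frames [5]
pos 2: 2 -> fault, frames [5, 2]
pos 3: 5 -> hit
pos 4: 8 -> fault, frames [5, 2, 8]
pos 5: 9 -> fault, frames [5, 2, 8, 9]
pos 6: 1 -> fault, frames [5, 2, 8, 9, 1]
pos 7: 5 -> hit
pos 8: 9 -> hit
pos 9: 7 -> fault, evict 5, frames [2, 8, 9, 1, 7]
At position 9, page 5 is evicted.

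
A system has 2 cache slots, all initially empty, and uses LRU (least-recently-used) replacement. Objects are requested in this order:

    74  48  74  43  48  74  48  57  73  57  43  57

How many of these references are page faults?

74 -> fault, frames (74)
48 -> fault, frames (74 48)
74 -> hit
43 -> fault, evict 48, frames (74 43)
48 -> fault, evict 74, frames (43 48)
74 -> fault, evict 43, frames (48 74)
48 -> hit
57 -> fault, evict 74, frames (48 57)
73 -> fault, evict 48, frames (57 73)
57 -> hit
43 -> fault, evict 73, frames (57 43)
57 -> hit
Page faults: 8.

8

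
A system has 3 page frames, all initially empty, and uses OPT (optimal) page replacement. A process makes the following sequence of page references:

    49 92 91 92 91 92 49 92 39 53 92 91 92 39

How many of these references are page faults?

6

49 -> fault, frames {49}
92 -> fault, frames {49,92}
91 -> fault, frames {49,92,91}
92 -> hit
91 -> hit
92 -> hit
49 -> hit
92 -> hit
39 -> fault, evict 49, frames {92,91,39}
53 -> fault, evict 39, frames {92,91,53}
92 -> hit
91 -> hit
92 -> hit
39 -> fault, evict 53, frames {92,91,39}
Page faults: 6.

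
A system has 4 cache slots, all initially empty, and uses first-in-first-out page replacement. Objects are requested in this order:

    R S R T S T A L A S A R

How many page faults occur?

R → fault, frames {R}
S → fault, frames {R,S}
R → hit
T → fault, frames {R,S,T}
S → hit
T → hit
A → fault, frames {R,S,T,A}
L → fault, evict R, frames {S,T,A,L}
A → hit
S → hit
A → hit
R → fault, evict S, frames {T,A,L,R}
Page faults: 6.

6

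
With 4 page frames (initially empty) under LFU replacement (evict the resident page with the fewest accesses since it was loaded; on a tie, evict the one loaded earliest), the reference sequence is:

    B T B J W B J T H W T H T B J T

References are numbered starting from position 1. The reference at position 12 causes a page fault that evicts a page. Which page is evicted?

pos 1: B → fault, frames {B}
pos 2: T → fault, frames {B,T}
pos 3: B → hit
pos 4: J → fault, frames {B,T,J}
pos 5: W → fault, frames {B,T,J,W}
pos 6: B → hit
pos 7: J → hit
pos 8: T → hit
pos 9: H → fault, evict W, frames {B,T,J,H}
pos 10: W → fault, evict H, frames {B,T,J,W}
pos 11: T → hit
pos 12: H → fault, evict W, frames {B,T,J,H}
At position 12, page W is evicted.

W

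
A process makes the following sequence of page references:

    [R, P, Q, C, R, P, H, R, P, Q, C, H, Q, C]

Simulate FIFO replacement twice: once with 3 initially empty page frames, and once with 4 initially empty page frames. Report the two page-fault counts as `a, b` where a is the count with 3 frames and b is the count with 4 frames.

3 frames: F F F F F F F . . F F . . . → 9 faults.
4 frames: F F F F . . F F F F F F . . → 10 faults.
10 > 9: adding a frame increased faults — Belady's anomaly.

9, 10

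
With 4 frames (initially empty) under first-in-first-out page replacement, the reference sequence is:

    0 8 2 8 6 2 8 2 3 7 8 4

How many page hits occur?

0 -> miss, frames {0}
8 -> miss, frames {0,8}
2 -> miss, frames {0,8,2}
8 -> hit
6 -> miss, frames {0,8,2,6}
2 -> hit
8 -> hit
2 -> hit
3 -> miss, evict 0, frames {8,2,6,3}
7 -> miss, evict 8, frames {2,6,3,7}
8 -> miss, evict 2, frames {6,3,7,8}
4 -> miss, evict 6, frames {3,7,8,4}
Hits: 4.

4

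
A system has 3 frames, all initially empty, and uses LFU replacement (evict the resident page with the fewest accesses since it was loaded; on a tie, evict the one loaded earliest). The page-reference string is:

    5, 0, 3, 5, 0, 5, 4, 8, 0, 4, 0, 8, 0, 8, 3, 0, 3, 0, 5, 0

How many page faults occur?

8

5: miss, frames (5)
0: miss, frames (5 0)
3: miss, frames (5 0 3)
5: hit
0: hit
5: hit
4: miss, evict 3, frames (5 0 4)
8: miss, evict 4, frames (5 0 8)
0: hit
4: miss, evict 8, frames (5 0 4)
0: hit
8: miss, evict 4, frames (5 0 8)
0: hit
8: hit
3: miss, evict 8, frames (5 0 3)
0: hit
3: hit
0: hit
5: hit
0: hit
Page faults: 8.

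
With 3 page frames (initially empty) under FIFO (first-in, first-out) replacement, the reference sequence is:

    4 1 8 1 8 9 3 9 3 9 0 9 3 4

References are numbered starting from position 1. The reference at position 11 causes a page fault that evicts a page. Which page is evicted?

8

pos 1: 4: miss, frames [4]
pos 2: 1: miss, frames [4, 1]
pos 3: 8: miss, frames [4, 1, 8]
pos 4: 1: hit
pos 5: 8: hit
pos 6: 9: miss, evict 4, frames [1, 8, 9]
pos 7: 3: miss, evict 1, frames [8, 9, 3]
pos 8: 9: hit
pos 9: 3: hit
pos 10: 9: hit
pos 11: 0: miss, evict 8, frames [9, 3, 0]
At position 11, page 8 is evicted.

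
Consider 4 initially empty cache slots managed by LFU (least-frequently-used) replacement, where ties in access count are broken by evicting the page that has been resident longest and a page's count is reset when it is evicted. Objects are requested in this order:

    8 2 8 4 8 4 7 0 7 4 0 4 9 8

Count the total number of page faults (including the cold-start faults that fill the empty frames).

6

8: fault, frames [8]
2: fault, frames [8, 2]
8: hit
4: fault, frames [8, 2, 4]
8: hit
4: hit
7: fault, frames [8, 2, 4, 7]
0: fault, evict 2, frames [8, 4, 7, 0]
7: hit
4: hit
0: hit
4: hit
9: fault, evict 7, frames [8, 4, 0, 9]
8: hit
Page faults: 6.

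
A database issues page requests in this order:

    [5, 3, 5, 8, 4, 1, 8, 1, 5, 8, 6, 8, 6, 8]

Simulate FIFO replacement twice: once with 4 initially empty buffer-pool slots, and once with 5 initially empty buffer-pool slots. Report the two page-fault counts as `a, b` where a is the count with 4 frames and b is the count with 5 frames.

4 frames: F F . F F F . . F . F F . . → 8 faults.
5 frames: F F . F F F . . . . F . . . → 6 faults.
6 < 8: adding a frame reduced faults, as is typical.

8, 6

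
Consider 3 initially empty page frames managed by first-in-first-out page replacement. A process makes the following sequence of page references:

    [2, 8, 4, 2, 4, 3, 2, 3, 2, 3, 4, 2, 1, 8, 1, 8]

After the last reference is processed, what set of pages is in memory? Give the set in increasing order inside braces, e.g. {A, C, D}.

2 -> fault, frames {2}
8 -> fault, frames {2,8}
4 -> fault, frames {2,8,4}
2 -> hit
4 -> hit
3 -> fault, evict 2, frames {8,4,3}
2 -> fault, evict 8, frames {4,3,2}
3 -> hit
2 -> hit
3 -> hit
4 -> hit
2 -> hit
1 -> fault, evict 4, frames {3,2,1}
8 -> fault, evict 3, frames {2,1,8}
1 -> hit
8 -> hit

{1, 2, 8}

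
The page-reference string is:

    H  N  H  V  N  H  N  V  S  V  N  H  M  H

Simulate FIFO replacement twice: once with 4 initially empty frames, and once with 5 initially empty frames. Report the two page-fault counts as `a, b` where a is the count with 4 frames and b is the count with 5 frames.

4 frames: F F . F . . . . F . . . F F → 6 faults.
5 frames: F F . F . . . . F . . . F . → 5 faults.
5 < 6: adding a frame reduced faults, as is typical.

6, 5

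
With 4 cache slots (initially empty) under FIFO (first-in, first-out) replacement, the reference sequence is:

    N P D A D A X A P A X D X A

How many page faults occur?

5

N → miss, frames [N]
P → miss, frames [N, P]
D → miss, frames [N, P, D]
A → miss, frames [N, P, D, A]
D → hit
A → hit
X → miss, evict N, frames [P, D, A, X]
A → hit
P → hit
A → hit
X → hit
D → hit
X → hit
A → hit
Page faults: 5.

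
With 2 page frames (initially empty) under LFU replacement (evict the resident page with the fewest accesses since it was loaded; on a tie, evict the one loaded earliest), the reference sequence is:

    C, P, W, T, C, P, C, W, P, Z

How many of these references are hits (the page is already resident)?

1

C → fault, frames (C)
P → fault, frames (C P)
W → fault, evict C, frames (P W)
T → fault, evict P, frames (W T)
C → fault, evict W, frames (T C)
P → fault, evict T, frames (C P)
C → hit
W → fault, evict P, frames (C W)
P → fault, evict W, frames (C P)
Z → fault, evict P, frames (C Z)
Hits: 1.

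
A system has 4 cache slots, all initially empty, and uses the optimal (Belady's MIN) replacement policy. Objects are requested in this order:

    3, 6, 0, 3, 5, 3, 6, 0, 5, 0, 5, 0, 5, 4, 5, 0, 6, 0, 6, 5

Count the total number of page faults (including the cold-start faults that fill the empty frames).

5

3 -> miss, frames [3]
6 -> miss, frames [3, 6]
0 -> miss, frames [3, 6, 0]
3 -> hit
5 -> miss, frames [3, 6, 0, 5]
3 -> hit
6 -> hit
0 -> hit
5 -> hit
0 -> hit
5 -> hit
0 -> hit
5 -> hit
4 -> miss, evict 3, frames [6, 0, 5, 4]
5 -> hit
0 -> hit
6 -> hit
0 -> hit
6 -> hit
5 -> hit
Page faults: 5.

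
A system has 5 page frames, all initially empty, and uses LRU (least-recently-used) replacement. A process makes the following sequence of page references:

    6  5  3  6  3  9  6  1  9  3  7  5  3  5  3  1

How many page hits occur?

6 -> fault, frames (6)
5 -> fault, frames (6 5)
3 -> fault, frames (6 5 3)
6 -> hit
3 -> hit
9 -> fault, frames (5 6 3 9)
6 -> hit
1 -> fault, frames (5 3 9 6 1)
9 -> hit
3 -> hit
7 -> fault, evict 5, frames (6 1 9 3 7)
5 -> fault, evict 6, frames (1 9 3 7 5)
3 -> hit
5 -> hit
3 -> hit
1 -> hit
Hits: 9.

9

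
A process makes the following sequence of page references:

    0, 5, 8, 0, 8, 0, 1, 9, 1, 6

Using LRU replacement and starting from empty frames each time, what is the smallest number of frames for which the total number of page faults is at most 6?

f=1: 10 faults
f=2: 7 faults
f=3: 6 faults
f=4: 6 faults
f=5: 6 faults
f=6: 6 faults
Smallest f with faults ≤ 6 is 3.

3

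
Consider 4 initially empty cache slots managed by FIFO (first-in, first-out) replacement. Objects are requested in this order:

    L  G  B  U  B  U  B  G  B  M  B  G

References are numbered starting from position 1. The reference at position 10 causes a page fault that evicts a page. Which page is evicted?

L

pos 1: L -> fault, frames {L}
pos 2: G -> fault, frames {L,G}
pos 3: B -> fault, frames {L,G,B}
pos 4: U -> fault, frames {L,G,B,U}
pos 5: B -> hit
pos 6: U -> hit
pos 7: B -> hit
pos 8: G -> hit
pos 9: B -> hit
pos 10: M -> fault, evict L, frames {G,B,U,M}
At position 10, page L is evicted.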